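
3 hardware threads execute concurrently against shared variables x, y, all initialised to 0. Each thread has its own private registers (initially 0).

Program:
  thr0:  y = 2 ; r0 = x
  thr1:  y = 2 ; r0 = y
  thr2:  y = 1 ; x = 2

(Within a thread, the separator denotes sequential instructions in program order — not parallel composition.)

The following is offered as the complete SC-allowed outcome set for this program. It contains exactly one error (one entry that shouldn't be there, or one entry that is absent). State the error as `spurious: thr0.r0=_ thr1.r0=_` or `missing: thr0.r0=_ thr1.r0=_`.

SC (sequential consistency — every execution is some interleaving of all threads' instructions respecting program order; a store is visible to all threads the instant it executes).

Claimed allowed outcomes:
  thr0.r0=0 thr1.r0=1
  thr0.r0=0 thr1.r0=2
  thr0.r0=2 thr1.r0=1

outcome vector order: (thr0.r0,thr1.r0)
SC (4): (0,1), (0,2), (2,1), (2,2)
SC∖claimed = {(2,2)}

missing: thr0.r0=2 thr1.r0=2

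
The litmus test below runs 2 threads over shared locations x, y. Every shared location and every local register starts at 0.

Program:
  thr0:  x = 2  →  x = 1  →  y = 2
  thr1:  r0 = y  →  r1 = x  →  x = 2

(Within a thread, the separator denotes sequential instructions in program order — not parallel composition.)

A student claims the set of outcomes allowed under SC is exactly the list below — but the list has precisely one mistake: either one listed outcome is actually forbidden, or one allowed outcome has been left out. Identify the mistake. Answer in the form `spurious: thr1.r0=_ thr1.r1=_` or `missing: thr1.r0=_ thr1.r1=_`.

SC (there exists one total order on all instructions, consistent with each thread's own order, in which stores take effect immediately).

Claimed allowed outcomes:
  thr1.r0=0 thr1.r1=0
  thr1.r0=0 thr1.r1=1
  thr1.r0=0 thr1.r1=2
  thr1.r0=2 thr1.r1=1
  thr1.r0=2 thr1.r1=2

outcome vector order: (thr1.r0,thr1.r1)
under SC → 00; 01; 02; 21
claimed∖SC = {22}

spurious: thr1.r0=2 thr1.r1=2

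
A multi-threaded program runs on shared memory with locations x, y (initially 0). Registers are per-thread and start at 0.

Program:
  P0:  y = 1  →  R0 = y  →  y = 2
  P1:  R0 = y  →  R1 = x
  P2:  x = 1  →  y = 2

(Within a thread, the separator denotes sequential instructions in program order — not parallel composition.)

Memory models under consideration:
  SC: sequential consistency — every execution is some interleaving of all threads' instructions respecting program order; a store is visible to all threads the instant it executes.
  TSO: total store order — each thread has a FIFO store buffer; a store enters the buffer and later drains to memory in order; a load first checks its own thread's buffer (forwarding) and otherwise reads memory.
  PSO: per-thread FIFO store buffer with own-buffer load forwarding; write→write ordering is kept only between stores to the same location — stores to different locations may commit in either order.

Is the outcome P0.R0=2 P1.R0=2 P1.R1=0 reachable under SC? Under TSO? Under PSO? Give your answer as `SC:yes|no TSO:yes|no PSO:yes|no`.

outcome vector order: (P0.R0,P1.R0,P1.R1)
SC: 11 outcomes — {1/0/0, 1/0/1, 1/1/0, 1/1/1, 1/2/0, 1/2/1, 2/0/0, 2/0/1, 2/1/0, 2/1/1, 2/2/1}
TSO: 11 outcomes — {1/0/0, 1/0/1, 1/1/0, 1/1/1, 1/2/0, 1/2/1, 2/0/0, 2/0/1, 2/1/0, 2/1/1, 2/2/1}
PSO: 12 outcomes — {1/0/0, 1/0/1, 1/1/0, 1/1/1, 1/2/0, 1/2/1, 2/0/0, 2/0/1, 2/1/0, 2/1/1, 2/2/0, 2/2/1}
target 2/2/0 ∈ {PSO}

SC:no TSO:no PSO:yes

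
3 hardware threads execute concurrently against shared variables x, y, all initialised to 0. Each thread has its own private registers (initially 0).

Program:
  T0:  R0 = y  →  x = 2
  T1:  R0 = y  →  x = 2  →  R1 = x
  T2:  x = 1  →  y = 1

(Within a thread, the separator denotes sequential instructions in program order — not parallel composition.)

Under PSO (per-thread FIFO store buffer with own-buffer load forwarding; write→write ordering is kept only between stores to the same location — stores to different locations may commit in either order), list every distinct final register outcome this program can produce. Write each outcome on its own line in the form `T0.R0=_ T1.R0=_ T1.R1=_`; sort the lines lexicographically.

T0.R0=0 T1.R0=0 T1.R1=1
T0.R0=0 T1.R0=0 T1.R1=2
T0.R0=0 T1.R0=1 T1.R1=1
T0.R0=0 T1.R0=1 T1.R1=2
T0.R0=1 T1.R0=0 T1.R1=1
T0.R0=1 T1.R0=0 T1.R1=2
T0.R0=1 T1.R0=1 T1.R1=1
T0.R0=1 T1.R0=1 T1.R1=2

outcome vector order: (T0.R0,T1.R0,T1.R1)
|PSO outcomes| = 8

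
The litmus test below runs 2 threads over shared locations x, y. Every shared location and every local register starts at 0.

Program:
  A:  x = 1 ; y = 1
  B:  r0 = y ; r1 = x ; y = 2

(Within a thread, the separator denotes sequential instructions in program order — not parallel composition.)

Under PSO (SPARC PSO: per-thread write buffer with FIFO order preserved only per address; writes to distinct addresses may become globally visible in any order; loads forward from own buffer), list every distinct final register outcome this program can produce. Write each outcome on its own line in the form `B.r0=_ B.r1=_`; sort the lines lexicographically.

B.r0=0 B.r1=0
B.r0=0 B.r1=1
B.r0=1 B.r1=0
B.r0=1 B.r1=1

outcome vector order: (B.r0,B.r1)
|PSO outcomes| = 4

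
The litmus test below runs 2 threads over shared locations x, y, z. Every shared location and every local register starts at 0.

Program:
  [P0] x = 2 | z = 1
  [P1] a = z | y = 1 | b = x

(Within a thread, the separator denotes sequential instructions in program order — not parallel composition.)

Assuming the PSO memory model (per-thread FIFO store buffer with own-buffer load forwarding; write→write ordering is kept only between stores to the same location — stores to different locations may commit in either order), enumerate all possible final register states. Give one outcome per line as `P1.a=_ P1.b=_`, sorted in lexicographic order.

P1.a=0 P1.b=0
P1.a=0 P1.b=2
P1.a=1 P1.b=0
P1.a=1 P1.b=2

outcome vector order: (P1.a,P1.b)
|PSO outcomes| = 4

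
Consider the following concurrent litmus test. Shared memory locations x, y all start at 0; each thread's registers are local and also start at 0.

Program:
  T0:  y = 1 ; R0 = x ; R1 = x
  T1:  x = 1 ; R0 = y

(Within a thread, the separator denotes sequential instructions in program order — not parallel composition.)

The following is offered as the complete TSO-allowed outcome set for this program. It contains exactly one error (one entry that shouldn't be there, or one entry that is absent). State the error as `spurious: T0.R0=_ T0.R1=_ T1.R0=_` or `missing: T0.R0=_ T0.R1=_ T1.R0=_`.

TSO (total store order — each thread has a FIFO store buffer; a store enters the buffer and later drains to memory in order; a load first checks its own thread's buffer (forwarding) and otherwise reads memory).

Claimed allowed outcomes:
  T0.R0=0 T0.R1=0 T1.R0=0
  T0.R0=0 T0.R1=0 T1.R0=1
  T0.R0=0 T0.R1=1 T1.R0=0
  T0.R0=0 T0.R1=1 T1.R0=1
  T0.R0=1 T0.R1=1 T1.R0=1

outcome vector order: (T0.R0,T0.R1,T1.R0)
[TSO] allowed = {0/0/0 0/0/1 0/1/0 0/1/1 1/1/0 1/1/1}
TSO∖claimed = {1/1/0}

missing: T0.R0=1 T0.R1=1 T1.R0=0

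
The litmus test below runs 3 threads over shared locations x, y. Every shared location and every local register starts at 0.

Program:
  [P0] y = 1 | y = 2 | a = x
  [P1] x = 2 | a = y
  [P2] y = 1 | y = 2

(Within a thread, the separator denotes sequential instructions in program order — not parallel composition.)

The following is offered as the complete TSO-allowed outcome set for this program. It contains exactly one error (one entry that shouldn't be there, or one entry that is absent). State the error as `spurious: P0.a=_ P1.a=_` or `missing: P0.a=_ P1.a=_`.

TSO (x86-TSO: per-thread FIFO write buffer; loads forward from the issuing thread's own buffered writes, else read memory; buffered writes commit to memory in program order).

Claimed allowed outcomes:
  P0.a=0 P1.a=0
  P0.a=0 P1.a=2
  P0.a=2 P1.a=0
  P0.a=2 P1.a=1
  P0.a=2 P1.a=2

missing: P0.a=0 P1.a=1

outcome vector order: (P0.a,P1.a)
TSO (6): 0/0, 0/1, 0/2, 2/0, 2/1, 2/2
TSO∖claimed = {0/1}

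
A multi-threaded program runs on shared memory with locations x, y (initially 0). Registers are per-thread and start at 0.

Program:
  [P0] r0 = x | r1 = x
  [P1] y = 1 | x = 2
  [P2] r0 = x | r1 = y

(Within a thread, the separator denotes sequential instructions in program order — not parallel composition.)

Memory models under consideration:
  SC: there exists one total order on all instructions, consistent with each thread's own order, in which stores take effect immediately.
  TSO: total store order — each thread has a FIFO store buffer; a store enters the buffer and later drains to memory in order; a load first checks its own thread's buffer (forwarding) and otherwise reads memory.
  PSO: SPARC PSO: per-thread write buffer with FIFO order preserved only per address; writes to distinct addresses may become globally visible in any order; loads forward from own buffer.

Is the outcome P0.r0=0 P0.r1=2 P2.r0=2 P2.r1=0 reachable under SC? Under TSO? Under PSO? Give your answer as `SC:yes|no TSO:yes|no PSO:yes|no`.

outcome vector order: (P0.r0,P0.r1,P2.r0,P2.r1)
SC (9): (0,0,0,0), (0,0,0,1), (0,0,2,1), (0,2,0,0), (0,2,0,1), (0,2,2,1), (2,2,0,0), (2,2,0,1), (2,2,2,1)
TSO (9): (0,0,0,0), (0,0,0,1), (0,0,2,1), (0,2,0,0), (0,2,0,1), (0,2,2,1), (2,2,0,0), (2,2,0,1), (2,2,2,1)
PSO (12): (0,0,0,0), (0,0,0,1), (0,0,2,0), (0,0,2,1), (0,2,0,0), (0,2,0,1), (0,2,2,0), (0,2,2,1), (2,2,0,0), (2,2,0,1), (2,2,2,0), (2,2,2,1)
target (0,2,2,0) ∈ {PSO}

SC:no TSO:no PSO:yes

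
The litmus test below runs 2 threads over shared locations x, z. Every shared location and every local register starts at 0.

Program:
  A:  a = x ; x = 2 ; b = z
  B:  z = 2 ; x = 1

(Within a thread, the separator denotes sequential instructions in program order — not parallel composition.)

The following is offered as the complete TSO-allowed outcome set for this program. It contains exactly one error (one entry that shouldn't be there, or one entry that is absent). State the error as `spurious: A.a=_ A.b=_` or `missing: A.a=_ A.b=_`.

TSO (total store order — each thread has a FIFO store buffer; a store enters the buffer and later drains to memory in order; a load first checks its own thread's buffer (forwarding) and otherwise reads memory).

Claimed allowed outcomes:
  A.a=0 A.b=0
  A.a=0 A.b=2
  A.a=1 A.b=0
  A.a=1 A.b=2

outcome vector order: (A.a,A.b)
[TSO] allowed = {00 02 12}
claimed∖TSO = {10}

spurious: A.a=1 A.b=0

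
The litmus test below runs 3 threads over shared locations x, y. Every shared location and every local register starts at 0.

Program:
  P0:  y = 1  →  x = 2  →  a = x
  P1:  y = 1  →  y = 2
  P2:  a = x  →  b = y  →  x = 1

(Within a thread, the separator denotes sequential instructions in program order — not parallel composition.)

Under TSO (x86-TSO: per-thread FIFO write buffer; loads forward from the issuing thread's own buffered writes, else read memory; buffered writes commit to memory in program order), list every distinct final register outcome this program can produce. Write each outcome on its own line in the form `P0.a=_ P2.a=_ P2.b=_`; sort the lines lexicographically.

P0.a=1 P2.a=0 P2.b=0
P0.a=1 P2.a=0 P2.b=1
P0.a=1 P2.a=0 P2.b=2
P0.a=1 P2.a=2 P2.b=1
P0.a=1 P2.a=2 P2.b=2
P0.a=2 P2.a=0 P2.b=0
P0.a=2 P2.a=0 P2.b=1
P0.a=2 P2.a=0 P2.b=2
P0.a=2 P2.a=2 P2.b=1
P0.a=2 P2.a=2 P2.b=2

outcome vector order: (P0.a,P2.a,P2.b)
|TSO outcomes| = 10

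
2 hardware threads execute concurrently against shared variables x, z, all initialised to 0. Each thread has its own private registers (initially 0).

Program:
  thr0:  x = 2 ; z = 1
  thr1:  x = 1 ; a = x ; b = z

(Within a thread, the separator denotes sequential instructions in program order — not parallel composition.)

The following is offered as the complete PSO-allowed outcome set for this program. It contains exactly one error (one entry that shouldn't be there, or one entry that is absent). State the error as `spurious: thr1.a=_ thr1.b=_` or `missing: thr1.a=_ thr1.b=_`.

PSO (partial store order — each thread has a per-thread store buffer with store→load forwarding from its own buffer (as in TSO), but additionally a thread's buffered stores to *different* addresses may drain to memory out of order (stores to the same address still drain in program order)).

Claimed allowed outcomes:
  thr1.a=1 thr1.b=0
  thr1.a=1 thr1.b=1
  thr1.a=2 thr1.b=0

outcome vector order: (thr1.a,thr1.b)
PSO (4): (1,0), (1,1), (2,0), (2,1)
PSO∖claimed = {(2,1)}

missing: thr1.a=2 thr1.b=1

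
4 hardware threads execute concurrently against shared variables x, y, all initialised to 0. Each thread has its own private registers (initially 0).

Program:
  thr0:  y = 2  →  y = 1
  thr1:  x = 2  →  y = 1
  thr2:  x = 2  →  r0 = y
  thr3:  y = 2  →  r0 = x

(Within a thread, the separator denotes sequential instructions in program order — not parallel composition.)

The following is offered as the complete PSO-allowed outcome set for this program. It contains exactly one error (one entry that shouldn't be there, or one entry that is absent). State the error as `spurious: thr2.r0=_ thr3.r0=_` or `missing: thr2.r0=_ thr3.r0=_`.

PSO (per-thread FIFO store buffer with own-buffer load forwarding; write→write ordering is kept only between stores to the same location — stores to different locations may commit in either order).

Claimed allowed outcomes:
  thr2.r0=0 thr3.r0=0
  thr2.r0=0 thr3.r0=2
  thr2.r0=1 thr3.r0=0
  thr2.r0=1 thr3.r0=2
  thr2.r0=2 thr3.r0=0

missing: thr2.r0=2 thr3.r0=2

outcome vector order: (thr2.r0,thr3.r0)
PSO: 6 outcomes — {0/0; 0/2; 1/0; 1/2; 2/0; 2/2}
PSO∖claimed = {2/2}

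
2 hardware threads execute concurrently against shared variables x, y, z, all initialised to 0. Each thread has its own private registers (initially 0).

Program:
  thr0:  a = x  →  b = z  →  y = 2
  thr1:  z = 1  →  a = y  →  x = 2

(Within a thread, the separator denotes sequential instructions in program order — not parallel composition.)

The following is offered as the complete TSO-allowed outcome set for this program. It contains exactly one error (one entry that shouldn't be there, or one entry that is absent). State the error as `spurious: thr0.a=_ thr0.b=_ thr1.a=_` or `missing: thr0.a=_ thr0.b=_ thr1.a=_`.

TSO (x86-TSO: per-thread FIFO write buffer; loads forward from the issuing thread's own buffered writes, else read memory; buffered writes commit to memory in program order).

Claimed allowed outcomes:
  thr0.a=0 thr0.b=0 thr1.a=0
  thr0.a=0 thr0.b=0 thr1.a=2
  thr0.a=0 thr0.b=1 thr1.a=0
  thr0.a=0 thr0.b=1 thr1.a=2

outcome vector order: (thr0.a,thr0.b,thr1.a)
[TSO] allowed = {0/0/0 0/0/2 0/1/0 0/1/2 2/1/0}
TSO∖claimed = {2/1/0}

missing: thr0.a=2 thr0.b=1 thr1.a=0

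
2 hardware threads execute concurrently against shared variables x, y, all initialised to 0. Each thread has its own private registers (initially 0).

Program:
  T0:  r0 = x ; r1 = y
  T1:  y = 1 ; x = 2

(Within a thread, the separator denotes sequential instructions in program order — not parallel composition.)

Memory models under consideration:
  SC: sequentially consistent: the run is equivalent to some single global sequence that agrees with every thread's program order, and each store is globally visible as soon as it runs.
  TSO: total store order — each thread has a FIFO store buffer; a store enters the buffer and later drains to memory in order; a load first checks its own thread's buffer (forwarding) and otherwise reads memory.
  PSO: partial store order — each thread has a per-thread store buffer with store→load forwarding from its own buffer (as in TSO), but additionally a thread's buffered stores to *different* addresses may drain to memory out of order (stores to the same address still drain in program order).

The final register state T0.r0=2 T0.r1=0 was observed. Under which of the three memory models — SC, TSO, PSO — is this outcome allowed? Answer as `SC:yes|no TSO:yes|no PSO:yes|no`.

outcome vector order: (T0.r0,T0.r1)
SC (3): 00; 01; 21
TSO (3): 00; 01; 21
PSO (4): 00; 01; 20; 21
target 20 ∈ {PSO}

SC:no TSO:no PSO:yes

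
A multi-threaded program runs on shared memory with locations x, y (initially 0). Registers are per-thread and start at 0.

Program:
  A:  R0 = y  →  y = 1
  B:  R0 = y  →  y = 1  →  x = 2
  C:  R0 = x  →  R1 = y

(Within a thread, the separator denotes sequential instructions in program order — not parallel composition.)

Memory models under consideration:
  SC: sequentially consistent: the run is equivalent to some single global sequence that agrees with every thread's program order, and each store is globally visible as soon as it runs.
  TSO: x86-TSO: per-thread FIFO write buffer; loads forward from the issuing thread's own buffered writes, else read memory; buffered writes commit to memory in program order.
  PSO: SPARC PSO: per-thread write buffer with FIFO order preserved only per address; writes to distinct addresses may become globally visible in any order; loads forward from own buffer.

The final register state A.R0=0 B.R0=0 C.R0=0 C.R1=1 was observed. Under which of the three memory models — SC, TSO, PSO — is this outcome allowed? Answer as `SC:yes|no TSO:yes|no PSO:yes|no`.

outcome vector order: (A.R0,B.R0,C.R0,C.R1)
[SC] allowed = {(0,0,0,0); (0,0,0,1); (0,0,2,1); (0,1,0,0); (0,1,0,1); (0,1,2,1); (1,0,0,0); (1,0,0,1); (1,0,2,1)}
[TSO] allowed = {(0,0,0,0); (0,0,0,1); (0,0,2,1); (0,1,0,0); (0,1,0,1); (0,1,2,1); (1,0,0,0); (1,0,0,1); (1,0,2,1)}
[PSO] allowed = {(0,0,0,0); (0,0,0,1); (0,0,2,0); (0,0,2,1); (0,1,0,0); (0,1,0,1); (0,1,2,1); (1,0,0,0); (1,0,0,1); (1,0,2,0); (1,0,2,1)}
target (0,0,0,1) ∈ {SC,TSO,PSO}

SC:yes TSO:yes PSO:yes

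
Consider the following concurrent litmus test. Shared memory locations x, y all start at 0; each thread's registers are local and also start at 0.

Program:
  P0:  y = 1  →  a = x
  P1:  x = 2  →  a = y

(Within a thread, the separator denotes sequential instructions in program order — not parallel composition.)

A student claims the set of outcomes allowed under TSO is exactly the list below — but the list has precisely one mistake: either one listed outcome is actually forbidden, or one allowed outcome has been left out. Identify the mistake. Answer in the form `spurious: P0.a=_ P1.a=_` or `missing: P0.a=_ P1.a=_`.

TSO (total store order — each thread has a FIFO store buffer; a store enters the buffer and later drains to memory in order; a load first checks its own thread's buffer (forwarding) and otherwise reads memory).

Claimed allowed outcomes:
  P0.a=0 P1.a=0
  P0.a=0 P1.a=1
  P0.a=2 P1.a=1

outcome vector order: (P0.a,P1.a)
[TSO] allowed = {(0,0) (0,1) (2,0) (2,1)}
TSO∖claimed = {(2,0)}

missing: P0.a=2 P1.a=0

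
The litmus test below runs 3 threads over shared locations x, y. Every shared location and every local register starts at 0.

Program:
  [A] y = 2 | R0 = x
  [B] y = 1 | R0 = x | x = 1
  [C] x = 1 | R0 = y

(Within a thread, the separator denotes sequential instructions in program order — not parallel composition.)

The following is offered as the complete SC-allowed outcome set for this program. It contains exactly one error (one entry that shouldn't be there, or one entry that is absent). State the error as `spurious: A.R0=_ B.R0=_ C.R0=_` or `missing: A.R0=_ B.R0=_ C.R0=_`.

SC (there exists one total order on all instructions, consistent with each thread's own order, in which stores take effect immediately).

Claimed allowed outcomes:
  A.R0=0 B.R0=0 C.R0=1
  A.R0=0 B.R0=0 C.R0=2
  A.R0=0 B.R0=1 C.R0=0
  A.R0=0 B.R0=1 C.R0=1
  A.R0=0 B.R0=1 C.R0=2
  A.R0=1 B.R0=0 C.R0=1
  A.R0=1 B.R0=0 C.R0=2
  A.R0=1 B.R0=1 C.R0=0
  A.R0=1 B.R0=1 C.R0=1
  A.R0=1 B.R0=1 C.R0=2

outcome vector order: (A.R0,B.R0,C.R0)
SC (9): 001, 002, 011, 012, 101, 102, 110, 111, 112
claimed∖SC = {010}

spurious: A.R0=0 B.R0=1 C.R0=0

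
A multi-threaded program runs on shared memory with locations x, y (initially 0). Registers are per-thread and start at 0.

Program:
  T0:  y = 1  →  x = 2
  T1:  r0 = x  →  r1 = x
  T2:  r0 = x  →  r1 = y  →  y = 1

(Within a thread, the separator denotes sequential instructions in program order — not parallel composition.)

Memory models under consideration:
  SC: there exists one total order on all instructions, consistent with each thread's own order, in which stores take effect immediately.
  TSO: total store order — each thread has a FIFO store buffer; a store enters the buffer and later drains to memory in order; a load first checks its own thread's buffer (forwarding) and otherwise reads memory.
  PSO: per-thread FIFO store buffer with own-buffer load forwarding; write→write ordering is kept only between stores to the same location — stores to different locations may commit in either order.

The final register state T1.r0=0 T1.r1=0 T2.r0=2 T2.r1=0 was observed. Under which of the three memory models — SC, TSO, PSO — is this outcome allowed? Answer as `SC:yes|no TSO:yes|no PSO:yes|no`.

SC:no TSO:no PSO:yes

outcome vector order: (T1.r0,T1.r1,T2.r0,T2.r1)
[SC] allowed = {0/0/0/0; 0/0/0/1; 0/0/2/1; 0/2/0/0; 0/2/0/1; 0/2/2/1; 2/2/0/0; 2/2/0/1; 2/2/2/1}
[TSO] allowed = {0/0/0/0; 0/0/0/1; 0/0/2/1; 0/2/0/0; 0/2/0/1; 0/2/2/1; 2/2/0/0; 2/2/0/1; 2/2/2/1}
[PSO] allowed = {0/0/0/0; 0/0/0/1; 0/0/2/0; 0/0/2/1; 0/2/0/0; 0/2/0/1; 0/2/2/0; 0/2/2/1; 2/2/0/0; 2/2/0/1; 2/2/2/0; 2/2/2/1}
target 0/0/2/0 ∈ {PSO}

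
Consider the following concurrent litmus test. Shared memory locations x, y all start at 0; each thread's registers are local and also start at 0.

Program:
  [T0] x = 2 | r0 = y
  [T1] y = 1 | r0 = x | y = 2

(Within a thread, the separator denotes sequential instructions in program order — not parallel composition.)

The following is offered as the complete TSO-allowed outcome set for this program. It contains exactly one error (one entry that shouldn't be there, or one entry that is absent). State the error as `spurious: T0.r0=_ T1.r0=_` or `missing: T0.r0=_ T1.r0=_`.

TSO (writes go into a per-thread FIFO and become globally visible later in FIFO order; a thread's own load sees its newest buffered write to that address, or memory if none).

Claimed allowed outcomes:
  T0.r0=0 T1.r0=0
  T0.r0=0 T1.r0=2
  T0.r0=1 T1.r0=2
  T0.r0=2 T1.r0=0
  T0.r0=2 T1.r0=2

missing: T0.r0=1 T1.r0=0

outcome vector order: (T0.r0,T1.r0)
under TSO → 0/0, 0/2, 1/0, 1/2, 2/0, 2/2
TSO∖claimed = {1/0}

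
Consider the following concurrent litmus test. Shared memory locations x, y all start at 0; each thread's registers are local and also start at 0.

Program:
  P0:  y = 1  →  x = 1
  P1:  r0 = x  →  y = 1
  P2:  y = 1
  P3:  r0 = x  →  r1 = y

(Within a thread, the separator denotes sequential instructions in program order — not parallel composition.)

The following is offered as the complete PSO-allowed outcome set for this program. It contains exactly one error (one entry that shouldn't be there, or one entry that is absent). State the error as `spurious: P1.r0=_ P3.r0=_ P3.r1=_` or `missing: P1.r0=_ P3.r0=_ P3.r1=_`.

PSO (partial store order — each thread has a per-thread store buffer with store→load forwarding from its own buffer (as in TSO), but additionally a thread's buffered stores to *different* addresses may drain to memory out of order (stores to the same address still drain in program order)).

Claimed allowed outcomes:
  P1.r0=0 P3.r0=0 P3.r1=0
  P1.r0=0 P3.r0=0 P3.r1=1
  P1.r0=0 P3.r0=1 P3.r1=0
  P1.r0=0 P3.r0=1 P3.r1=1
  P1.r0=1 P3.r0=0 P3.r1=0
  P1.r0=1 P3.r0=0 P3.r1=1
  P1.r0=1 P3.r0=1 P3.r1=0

outcome vector order: (P1.r0,P3.r0,P3.r1)
under PSO → 000, 001, 010, 011, 100, 101, 110, 111
PSO∖claimed = {111}

missing: P1.r0=1 P3.r0=1 P3.r1=1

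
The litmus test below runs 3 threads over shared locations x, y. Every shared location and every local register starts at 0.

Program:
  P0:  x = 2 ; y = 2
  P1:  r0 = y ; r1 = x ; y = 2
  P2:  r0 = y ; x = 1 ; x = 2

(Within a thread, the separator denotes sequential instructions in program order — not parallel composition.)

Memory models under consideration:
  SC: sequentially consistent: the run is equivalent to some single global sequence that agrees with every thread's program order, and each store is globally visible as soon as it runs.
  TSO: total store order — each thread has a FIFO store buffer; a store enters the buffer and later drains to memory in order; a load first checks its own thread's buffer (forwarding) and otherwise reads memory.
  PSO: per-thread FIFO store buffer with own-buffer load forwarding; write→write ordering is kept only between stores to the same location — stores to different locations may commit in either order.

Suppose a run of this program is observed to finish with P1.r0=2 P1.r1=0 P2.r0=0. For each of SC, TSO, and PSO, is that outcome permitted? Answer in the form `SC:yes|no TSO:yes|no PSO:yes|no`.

SC:no TSO:no PSO:yes

outcome vector order: (P1.r0,P1.r1,P2.r0)
[SC] allowed = {0/0/0, 0/0/2, 0/1/0, 0/1/2, 0/2/0, 0/2/2, 2/1/0, 2/1/2, 2/2/0, 2/2/2}
[TSO] allowed = {0/0/0, 0/0/2, 0/1/0, 0/1/2, 0/2/0, 0/2/2, 2/1/0, 2/1/2, 2/2/0, 2/2/2}
[PSO] allowed = {0/0/0, 0/0/2, 0/1/0, 0/1/2, 0/2/0, 0/2/2, 2/0/0, 2/0/2, 2/1/0, 2/1/2, 2/2/0, 2/2/2}
target 2/0/0 ∈ {PSO}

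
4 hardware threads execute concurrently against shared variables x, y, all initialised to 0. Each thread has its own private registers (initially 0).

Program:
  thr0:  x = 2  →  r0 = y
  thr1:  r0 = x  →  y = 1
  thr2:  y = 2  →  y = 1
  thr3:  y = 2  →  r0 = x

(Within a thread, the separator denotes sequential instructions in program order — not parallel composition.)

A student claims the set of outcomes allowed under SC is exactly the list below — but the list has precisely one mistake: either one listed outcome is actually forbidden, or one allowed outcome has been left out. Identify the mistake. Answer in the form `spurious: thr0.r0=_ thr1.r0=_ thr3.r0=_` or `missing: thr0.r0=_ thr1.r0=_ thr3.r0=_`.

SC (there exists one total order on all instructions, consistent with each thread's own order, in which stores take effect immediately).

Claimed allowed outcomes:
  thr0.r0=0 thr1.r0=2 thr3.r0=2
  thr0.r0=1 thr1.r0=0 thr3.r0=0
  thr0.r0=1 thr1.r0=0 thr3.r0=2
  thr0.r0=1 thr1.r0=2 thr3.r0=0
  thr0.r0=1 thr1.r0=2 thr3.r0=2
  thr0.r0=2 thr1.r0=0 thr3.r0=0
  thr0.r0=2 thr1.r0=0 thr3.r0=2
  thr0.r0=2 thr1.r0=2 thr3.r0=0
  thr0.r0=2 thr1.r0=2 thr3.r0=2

outcome vector order: (thr0.r0,thr1.r0,thr3.r0)
SC: 10 outcomes — {(0,0,2) (0,2,2) (1,0,0) (1,0,2) (1,2,0) (1,2,2) (2,0,0) (2,0,2) (2,2,0) (2,2,2)}
SC∖claimed = {(0,0,2)}

missing: thr0.r0=0 thr1.r0=0 thr3.r0=2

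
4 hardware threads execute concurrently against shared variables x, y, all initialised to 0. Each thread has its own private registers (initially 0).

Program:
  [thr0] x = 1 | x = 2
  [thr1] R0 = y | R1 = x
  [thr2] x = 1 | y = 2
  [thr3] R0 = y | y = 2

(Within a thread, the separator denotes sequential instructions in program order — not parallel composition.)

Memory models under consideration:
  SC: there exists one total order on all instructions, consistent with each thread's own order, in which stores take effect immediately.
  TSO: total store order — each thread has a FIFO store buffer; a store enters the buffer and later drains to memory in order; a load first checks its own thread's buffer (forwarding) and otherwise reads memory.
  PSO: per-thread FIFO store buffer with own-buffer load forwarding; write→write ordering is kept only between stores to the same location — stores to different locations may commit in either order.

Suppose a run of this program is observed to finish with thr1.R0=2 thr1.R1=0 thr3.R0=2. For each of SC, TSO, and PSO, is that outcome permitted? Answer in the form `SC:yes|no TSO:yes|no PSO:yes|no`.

SC:no TSO:no PSO:yes

outcome vector order: (thr1.R0,thr1.R1,thr3.R0)
SC: 11 outcomes — {(0,0,0), (0,0,2), (0,1,0), (0,1,2), (0,2,0), (0,2,2), (2,0,0), (2,1,0), (2,1,2), (2,2,0), (2,2,2)}
TSO: 11 outcomes — {(0,0,0), (0,0,2), (0,1,0), (0,1,2), (0,2,0), (0,2,2), (2,0,0), (2,1,0), (2,1,2), (2,2,0), (2,2,2)}
PSO: 12 outcomes — {(0,0,0), (0,0,2), (0,1,0), (0,1,2), (0,2,0), (0,2,2), (2,0,0), (2,0,2), (2,1,0), (2,1,2), (2,2,0), (2,2,2)}
target (2,0,2) ∈ {PSO}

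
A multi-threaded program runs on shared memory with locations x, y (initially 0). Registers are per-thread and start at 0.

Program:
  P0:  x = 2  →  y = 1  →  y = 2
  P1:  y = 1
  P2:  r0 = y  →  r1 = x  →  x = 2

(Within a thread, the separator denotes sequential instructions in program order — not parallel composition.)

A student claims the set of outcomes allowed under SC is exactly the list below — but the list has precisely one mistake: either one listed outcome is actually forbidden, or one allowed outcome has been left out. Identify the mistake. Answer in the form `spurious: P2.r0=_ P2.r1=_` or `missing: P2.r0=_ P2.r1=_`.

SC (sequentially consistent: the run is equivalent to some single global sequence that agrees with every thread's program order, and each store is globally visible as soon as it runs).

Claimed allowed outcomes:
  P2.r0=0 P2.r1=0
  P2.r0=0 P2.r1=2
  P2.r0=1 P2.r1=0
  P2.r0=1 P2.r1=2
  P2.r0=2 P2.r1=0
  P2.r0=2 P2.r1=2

outcome vector order: (P2.r0,P2.r1)
SC (5): 0/0, 0/2, 1/0, 1/2, 2/2
claimed∖SC = {2/0}

spurious: P2.r0=2 P2.r1=0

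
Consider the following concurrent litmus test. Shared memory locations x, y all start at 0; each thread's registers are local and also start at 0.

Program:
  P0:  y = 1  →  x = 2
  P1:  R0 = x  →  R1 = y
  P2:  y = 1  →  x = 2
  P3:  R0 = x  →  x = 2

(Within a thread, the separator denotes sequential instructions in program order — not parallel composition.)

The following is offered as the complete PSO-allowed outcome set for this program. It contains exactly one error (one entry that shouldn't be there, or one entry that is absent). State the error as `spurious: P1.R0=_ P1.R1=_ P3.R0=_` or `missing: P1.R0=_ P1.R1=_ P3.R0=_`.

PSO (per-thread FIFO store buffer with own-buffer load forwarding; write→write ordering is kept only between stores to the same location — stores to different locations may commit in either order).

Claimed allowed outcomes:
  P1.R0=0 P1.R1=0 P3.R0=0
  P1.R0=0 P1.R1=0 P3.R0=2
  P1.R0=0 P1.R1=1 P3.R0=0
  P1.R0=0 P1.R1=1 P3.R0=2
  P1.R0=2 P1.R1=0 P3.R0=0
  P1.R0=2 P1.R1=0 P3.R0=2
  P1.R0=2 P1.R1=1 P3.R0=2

outcome vector order: (P1.R0,P1.R1,P3.R0)
PSO: 8 outcomes — {<0 0 0>; <0 0 2>; <0 1 0>; <0 1 2>; <2 0 0>; <2 0 2>; <2 1 0>; <2 1 2>}
PSO∖claimed = {<2 1 0>}

missing: P1.R0=2 P1.R1=1 P3.R0=0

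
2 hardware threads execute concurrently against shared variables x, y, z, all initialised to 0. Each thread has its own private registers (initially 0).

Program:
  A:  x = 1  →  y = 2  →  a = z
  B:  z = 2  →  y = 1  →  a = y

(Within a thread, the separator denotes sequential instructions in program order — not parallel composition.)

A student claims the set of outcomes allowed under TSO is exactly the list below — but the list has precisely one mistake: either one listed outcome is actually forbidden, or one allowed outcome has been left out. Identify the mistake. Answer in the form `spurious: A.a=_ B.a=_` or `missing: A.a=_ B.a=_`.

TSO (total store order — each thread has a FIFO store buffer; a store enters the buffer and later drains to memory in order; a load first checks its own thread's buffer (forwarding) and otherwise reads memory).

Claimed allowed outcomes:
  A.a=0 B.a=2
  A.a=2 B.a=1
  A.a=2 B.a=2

outcome vector order: (A.a,B.a)
[TSO] allowed = {(0,1) (0,2) (2,1) (2,2)}
TSO∖claimed = {(0,1)}

missing: A.a=0 B.a=1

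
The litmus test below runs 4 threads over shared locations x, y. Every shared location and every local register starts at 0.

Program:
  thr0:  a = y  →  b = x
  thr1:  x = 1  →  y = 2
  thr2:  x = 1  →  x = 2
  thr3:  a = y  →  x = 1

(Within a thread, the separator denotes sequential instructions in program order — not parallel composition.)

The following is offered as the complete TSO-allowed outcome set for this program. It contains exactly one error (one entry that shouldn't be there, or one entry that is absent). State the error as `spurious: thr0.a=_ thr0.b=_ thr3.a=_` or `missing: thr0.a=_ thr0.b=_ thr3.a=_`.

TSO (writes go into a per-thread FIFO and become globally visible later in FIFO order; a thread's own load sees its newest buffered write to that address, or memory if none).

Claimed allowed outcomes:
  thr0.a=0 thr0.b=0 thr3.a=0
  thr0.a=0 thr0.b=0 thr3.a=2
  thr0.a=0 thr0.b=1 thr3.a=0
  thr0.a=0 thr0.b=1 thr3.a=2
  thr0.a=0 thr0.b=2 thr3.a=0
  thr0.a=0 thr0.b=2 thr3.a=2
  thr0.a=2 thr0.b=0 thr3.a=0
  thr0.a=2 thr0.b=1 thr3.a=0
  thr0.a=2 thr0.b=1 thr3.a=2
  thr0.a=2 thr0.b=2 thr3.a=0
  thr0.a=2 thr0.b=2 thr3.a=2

spurious: thr0.a=2 thr0.b=0 thr3.a=0

outcome vector order: (thr0.a,thr0.b,thr3.a)
[TSO] allowed = {(0,0,0) (0,0,2) (0,1,0) (0,1,2) (0,2,0) (0,2,2) (2,1,0) (2,1,2) (2,2,0) (2,2,2)}
claimed∖TSO = {(2,0,0)}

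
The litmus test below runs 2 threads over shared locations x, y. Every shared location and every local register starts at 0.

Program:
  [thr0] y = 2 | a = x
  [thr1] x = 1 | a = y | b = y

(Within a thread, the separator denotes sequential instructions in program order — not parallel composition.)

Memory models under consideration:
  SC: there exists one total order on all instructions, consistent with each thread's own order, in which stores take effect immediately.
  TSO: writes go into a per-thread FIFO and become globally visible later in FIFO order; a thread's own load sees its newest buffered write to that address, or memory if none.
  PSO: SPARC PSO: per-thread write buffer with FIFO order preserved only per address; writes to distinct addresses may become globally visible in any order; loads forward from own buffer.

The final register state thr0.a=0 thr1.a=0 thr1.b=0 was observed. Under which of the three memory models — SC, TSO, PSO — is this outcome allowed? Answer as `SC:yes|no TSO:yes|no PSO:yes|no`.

outcome vector order: (thr0.a,thr1.a,thr1.b)
SC: 4 outcomes — {<0 2 2>, <1 0 0>, <1 0 2>, <1 2 2>}
TSO: 6 outcomes — {<0 0 0>, <0 0 2>, <0 2 2>, <1 0 0>, <1 0 2>, <1 2 2>}
PSO: 6 outcomes — {<0 0 0>, <0 0 2>, <0 2 2>, <1 0 0>, <1 0 2>, <1 2 2>}
target <0 0 0> ∈ {TSO,PSO}

SC:no TSO:yes PSO:yes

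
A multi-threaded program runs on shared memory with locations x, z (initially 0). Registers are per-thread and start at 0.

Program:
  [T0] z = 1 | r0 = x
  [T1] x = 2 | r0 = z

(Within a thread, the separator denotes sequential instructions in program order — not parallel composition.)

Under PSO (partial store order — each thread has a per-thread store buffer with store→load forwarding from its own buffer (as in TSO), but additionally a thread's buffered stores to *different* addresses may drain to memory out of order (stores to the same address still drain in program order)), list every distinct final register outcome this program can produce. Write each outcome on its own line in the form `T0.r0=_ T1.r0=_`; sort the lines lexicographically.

outcome vector order: (T0.r0,T1.r0)
|PSO outcomes| = 4

T0.r0=0 T1.r0=0
T0.r0=0 T1.r0=1
T0.r0=2 T1.r0=0
T0.r0=2 T1.r0=1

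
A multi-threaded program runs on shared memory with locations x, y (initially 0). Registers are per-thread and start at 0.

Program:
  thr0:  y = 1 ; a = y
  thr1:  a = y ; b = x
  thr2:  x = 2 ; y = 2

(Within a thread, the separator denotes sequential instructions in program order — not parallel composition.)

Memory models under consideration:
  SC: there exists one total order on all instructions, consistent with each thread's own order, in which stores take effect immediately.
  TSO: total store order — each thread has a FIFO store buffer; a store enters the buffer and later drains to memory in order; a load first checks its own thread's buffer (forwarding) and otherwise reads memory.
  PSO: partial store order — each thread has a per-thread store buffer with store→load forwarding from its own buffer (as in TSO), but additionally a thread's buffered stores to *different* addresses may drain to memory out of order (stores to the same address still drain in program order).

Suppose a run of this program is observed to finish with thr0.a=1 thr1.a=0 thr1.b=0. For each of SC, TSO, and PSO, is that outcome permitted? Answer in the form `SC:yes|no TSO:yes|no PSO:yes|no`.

SC:yes TSO:yes PSO:yes

outcome vector order: (thr0.a,thr1.a,thr1.b)
[SC] allowed = {<1 0 0> <1 0 2> <1 1 0> <1 1 2> <1 2 2> <2 0 0> <2 0 2> <2 1 0> <2 1 2> <2 2 2>}
[TSO] allowed = {<1 0 0> <1 0 2> <1 1 0> <1 1 2> <1 2 2> <2 0 0> <2 0 2> <2 1 0> <2 1 2> <2 2 2>}
[PSO] allowed = {<1 0 0> <1 0 2> <1 1 0> <1 1 2> <1 2 0> <1 2 2> <2 0 0> <2 0 2> <2 1 0> <2 1 2> <2 2 0> <2 2 2>}
target <1 0 0> ∈ {SC,TSO,PSO}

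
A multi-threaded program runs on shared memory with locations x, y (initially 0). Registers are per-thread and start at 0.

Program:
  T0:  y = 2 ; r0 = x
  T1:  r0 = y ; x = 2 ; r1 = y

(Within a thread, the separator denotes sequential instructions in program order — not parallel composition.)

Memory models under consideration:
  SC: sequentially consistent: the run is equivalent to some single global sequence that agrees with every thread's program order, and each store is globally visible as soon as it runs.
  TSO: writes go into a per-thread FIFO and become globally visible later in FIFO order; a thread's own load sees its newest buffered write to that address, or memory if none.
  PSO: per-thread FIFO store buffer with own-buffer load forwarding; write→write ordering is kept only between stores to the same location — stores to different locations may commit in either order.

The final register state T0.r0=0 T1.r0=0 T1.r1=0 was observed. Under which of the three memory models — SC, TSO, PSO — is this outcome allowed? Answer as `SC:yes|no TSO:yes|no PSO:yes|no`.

outcome vector order: (T0.r0,T1.r0,T1.r1)
SC (5): <0 0 2> <0 2 2> <2 0 0> <2 0 2> <2 2 2>
TSO (6): <0 0 0> <0 0 2> <0 2 2> <2 0 0> <2 0 2> <2 2 2>
PSO (6): <0 0 0> <0 0 2> <0 2 2> <2 0 0> <2 0 2> <2 2 2>
target <0 0 0> ∈ {TSO,PSO}

SC:no TSO:yes PSO:yes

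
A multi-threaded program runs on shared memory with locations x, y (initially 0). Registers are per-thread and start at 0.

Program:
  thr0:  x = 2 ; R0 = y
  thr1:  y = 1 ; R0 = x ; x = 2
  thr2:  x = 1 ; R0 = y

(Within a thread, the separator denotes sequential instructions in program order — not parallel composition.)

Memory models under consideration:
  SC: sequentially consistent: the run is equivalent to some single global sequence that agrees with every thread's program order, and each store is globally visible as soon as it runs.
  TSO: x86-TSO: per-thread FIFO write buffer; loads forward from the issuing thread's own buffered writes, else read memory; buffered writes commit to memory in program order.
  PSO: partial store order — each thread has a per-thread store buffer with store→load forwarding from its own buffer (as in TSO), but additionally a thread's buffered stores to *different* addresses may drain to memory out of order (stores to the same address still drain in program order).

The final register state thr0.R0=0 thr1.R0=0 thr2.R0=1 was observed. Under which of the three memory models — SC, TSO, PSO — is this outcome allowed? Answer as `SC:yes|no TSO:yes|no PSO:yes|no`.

SC:no TSO:yes PSO:yes

outcome vector order: (thr0.R0,thr1.R0,thr2.R0)
SC (9): <0 1 0> <0 1 1> <0 2 0> <0 2 1> <1 0 1> <1 1 0> <1 1 1> <1 2 0> <1 2 1>
TSO (12): <0 0 0> <0 0 1> <0 1 0> <0 1 1> <0 2 0> <0 2 1> <1 0 0> <1 0 1> <1 1 0> <1 1 1> <1 2 0> <1 2 1>
PSO (12): <0 0 0> <0 0 1> <0 1 0> <0 1 1> <0 2 0> <0 2 1> <1 0 0> <1 0 1> <1 1 0> <1 1 1> <1 2 0> <1 2 1>
target <0 0 1> ∈ {TSO,PSO}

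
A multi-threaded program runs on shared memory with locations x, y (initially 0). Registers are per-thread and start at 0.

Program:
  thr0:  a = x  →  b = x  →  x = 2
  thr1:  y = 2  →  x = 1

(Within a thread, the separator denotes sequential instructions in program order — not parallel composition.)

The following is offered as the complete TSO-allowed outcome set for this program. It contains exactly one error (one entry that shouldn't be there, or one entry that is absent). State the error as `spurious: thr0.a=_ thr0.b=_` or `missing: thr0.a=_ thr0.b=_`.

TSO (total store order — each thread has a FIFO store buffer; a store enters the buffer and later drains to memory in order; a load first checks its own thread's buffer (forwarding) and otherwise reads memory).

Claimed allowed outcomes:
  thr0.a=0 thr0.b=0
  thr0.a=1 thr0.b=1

outcome vector order: (thr0.a,thr0.b)
TSO (3): (0,0), (0,1), (1,1)
TSO∖claimed = {(0,1)}

missing: thr0.a=0 thr0.b=1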